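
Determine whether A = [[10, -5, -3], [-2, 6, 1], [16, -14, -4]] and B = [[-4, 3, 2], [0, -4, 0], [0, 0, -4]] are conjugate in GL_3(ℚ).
No.

trace(A) = 12 but trace(B) = -12. The trace is a similarity invariant, so A and B are not similar.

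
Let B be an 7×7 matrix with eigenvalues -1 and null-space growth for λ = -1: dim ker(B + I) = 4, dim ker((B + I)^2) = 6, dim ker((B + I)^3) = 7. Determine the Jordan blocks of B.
Jordan blocks: (-1, 3), (-1, 2), (-1, 1), (-1, 1)

λ = -1: successive nullity increments [4, 2, 1] count blocks of size ≥ k; block sizes are [3, 2, 1, 1].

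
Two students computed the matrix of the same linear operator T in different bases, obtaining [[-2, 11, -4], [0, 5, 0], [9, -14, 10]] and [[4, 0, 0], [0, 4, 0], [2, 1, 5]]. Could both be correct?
No.

Both have characteristic polynomial (x - 5)(x - 4)^2, but the minimal polynomial of A is (x - 5)(x - 4)^2 while the minimal polynomial of B is (x - 5)(x - 4). The minimal polynomial is a similarity invariant, so A and B are not similar.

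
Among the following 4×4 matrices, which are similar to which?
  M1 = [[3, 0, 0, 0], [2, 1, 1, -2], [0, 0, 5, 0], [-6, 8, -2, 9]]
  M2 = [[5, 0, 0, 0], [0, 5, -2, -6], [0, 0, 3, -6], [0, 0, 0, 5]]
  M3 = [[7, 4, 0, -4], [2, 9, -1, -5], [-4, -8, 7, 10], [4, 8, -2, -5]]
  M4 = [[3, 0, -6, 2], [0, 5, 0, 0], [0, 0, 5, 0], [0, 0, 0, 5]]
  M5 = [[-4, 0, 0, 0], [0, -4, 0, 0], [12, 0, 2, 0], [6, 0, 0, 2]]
3 classes: {M1, M3}, {M2, M4}, {M5}

Characteristic polynomials: χ_{M1} = (x - 5)^3(x - 3), χ_{M2} = (x - 5)^3(x - 3), χ_{M3} = (x - 5)^3(x - 3), χ_{M4} = (x - 5)^3(x - 3), χ_{M5} = (x - 2)^2(x + 4)^2.

{M1, M3}: invariant factors x - 5, (x - 5)^2(x - 3).

{M2, M4}: invariant factors x - 5, x - 5, (x - 5)(x - 3).

{M5}: invariant factors (x - 2)(x + 4), (x - 2)(x + 4).

Matrices are similar if and only if their invariant-factor lists agree; the partition into similarity classes is {M1, M3}, {M2, M4}, {M5}.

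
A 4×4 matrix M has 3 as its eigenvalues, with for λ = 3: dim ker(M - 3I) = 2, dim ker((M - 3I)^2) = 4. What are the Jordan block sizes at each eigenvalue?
Jordan blocks: (3, 2), (3, 2)

λ = 3: successive nullity increments [2, 2] count blocks of size ≥ k; block sizes are [2, 2].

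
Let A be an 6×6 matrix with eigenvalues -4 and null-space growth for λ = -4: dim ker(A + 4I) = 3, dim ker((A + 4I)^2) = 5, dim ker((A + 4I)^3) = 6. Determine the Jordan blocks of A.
Jordan blocks: (-4, 3), (-4, 2), (-4, 1)

λ = -4: successive nullity increments [3, 2, 1] count blocks of size ≥ k; block sizes are [3, 2, 1].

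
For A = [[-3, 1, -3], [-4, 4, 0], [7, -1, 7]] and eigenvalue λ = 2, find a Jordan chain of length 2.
We seek v_1 ∈ ker((A - 2I)^2) \ ker(A - 2I), then set v_{i+1} = (A - 2I) v_i.

One such chain is v_1 = [[-2, -3, 2]]^T, v_2 = [[1, 2, -1]]^T. Check: (A - 2I) v_2 = [[0, 0, 0]]^T = 0.

v_1 = [[-2, -3, 2]]^T, v_2 = [[1, 2, -1]]^T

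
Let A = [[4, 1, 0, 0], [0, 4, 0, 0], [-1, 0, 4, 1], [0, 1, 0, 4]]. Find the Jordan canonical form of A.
The characteristic polynomial is det(xI - A) = (x - 4)^4, so the eigenvalues are 4 (algebraic multiplicity 4).

For λ = 4: rank(A - 4I) = 2, rank((A - 4I)^2) = 0. The eigenspace has dimension 4 - 2 = 2, so there are 2 Jordan blocks; the rank sequence gives block sizes [2, 2].

Assembling the blocks gives the Jordan form J above.

J = [[4, 1, 0, 0], [0, 4, 0, 0], [0, 0, 4, 1], [0, 0, 0, 4]]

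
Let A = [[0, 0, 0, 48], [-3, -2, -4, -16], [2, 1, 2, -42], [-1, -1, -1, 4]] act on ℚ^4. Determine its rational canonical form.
R = [[0, 0, 0, 48], [1, 0, 0, -52], [0, 1, 0, 10], [0, 0, 1, 4]]

The invariant factors of A (the non-unit diagonal entries of the Smith normal form of xI - A over ℚ[x]) are (x - 4)(x - 2)(x^2 + 2x - 6), each dividing the next. The characteristic polynomial is their product, (x - 4)(x - 2)(x^2 + 2x - 6).

The rational canonical form is the block-diagonal matrix of companion matrices C(f_i):
R = [[0, 0, 0, 48], [1, 0, 0, -52], [0, 1, 0, 10], [0, 0, 1, 4]].

Note the characteristic polynomial does not split into linear factors over ℚ, so A has no Jordan form over ℚ; the rational canonical form exists over any field.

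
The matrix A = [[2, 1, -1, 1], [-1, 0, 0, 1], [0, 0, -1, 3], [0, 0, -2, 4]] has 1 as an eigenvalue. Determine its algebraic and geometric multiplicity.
The characteristic polynomial is (x - 2)(x - 1)^3, so the factor x - 1 appears with exponent 3: the algebraic multiplicity is 3.

rank(A - I) = 3, so the eigenspace has dimension 4 - 3 = 1: the geometric multiplicity is 1.

Since 1 < 3, A is not diagonalizable.

algebraic multiplicity 3, geometric multiplicity 1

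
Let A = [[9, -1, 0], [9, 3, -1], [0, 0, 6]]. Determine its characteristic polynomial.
xI - A = [[x - 9, 1, 0], [-9, x - 3, 1], [0, 0, x - 6]].

Expanding det(xI - A) along the first row:
det(xI - A) = + (x - 9)·det([[x - 3, 1], [0, x - 6]]) - (1)·det([[-9, 1], [0, x - 6]]) + (0)·det([[-9, x - 3], [0, 0]]).

Evaluating gives χ_A(x) = x^3 - 18x^2 + 108x - 216 = (x - 6)^3.

χ_A(x) = (x - 6)^3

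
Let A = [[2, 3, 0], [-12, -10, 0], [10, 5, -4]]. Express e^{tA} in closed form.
A has Jordan form J = [[-4, 1, 0], [0, -4, 0], [0, 0, -4]] with A = PJP^{-1}, so e^{tA} = P e^{tJ} P^{-1}.

For a Jordan block J_k(λ), e^{tJ_k(λ)} = e^{λt} · (I + tN + t^2 N^2/2! + ... + t^{k-1} N^{k-1}/(k-1)!) where N is the nilpotent superdiagonal part.

Assembling the blocks and conjugating back gives the entries of e^{tA} as shown above.

e^{tA} = [[(6*t + 1)*e^{-4*t}, 3*t*e^{-4*t}, 0], [-12*t*e^{-4*t}, (1 - 6*t)*e^{-4*t}, 0], [10*t*e^{-4*t}, 5*t*e^{-4*t}, e^{-4*t}]]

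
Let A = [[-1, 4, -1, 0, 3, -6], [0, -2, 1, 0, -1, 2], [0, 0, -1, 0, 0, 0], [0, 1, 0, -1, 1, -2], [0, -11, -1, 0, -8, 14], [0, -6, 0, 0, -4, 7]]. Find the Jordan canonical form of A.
J = [[-1, 1, 0, 0, 0, 0], [0, -1, 1, 0, 0, 0], [0, 0, -1, 0, 0, 0], [0, 0, 0, -1, 1, 0], [0, 0, 0, 0, -1, 0], [0, 0, 0, 0, 0, -1]]

The characteristic polynomial is det(xI - A) = (x + 1)^6, so the eigenvalues are -1 (algebraic multiplicity 6).

For λ = -1: rank(A + I) = 3, rank((A + I)^2) = 1, rank((A + I)^3) = 0. The eigenspace has dimension 6 - 3 = 3, so there are 3 Jordan blocks; the rank sequence gives block sizes [3, 2, 1].

Assembling the blocks gives the Jordan form J above.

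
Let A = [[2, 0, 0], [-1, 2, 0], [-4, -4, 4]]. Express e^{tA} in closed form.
A has Jordan form J = [[2, 1, 0], [0, 2, 0], [0, 0, 4]] with A = PJP^{-1}, so e^{tA} = P e^{tJ} P^{-1}.

For a Jordan block J_k(λ), e^{tJ_k(λ)} = e^{λt} · (I + tN + t^2 N^2/2! + ... + t^{k-1} N^{k-1}/(k-1)!) where N is the nilpotent superdiagonal part.

Assembling the blocks and conjugating back gives the entries of e^{tA} as shown above.

e^{tA} = [[e^{2*t}, 0, 0], [-t*e^{2*t}, e^{2*t}, 0], [(-2*t - e^{2*t} + 1)*e^{2*t}, 2*(1 - e^{2*t})*e^{2*t}, e^{4*t}]]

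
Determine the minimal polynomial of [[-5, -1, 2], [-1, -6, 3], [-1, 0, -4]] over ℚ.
The characteristic polynomial factors as (x + 5)^3. The minimal polynomial is ∏(x - λ)^{k_λ} where k_λ is the size of the largest Jordan block at λ.

For λ = -5: rank(A + 5I) = 2, and the largest Jordan block has size 3 (the smallest k with rank((A + 5I)^k) = rank((A + 5I)^(k+1))).

So m_A(x) = (x + 5)^3.

m_A(x) = (x + 5)^3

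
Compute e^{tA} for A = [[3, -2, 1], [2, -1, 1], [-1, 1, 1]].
A has Jordan form J = [[1, 1, 0], [0, 1, 1], [0, 0, 1]] with A = PJP^{-1}, so e^{tA} = P e^{tJ} P^{-1}.

For a Jordan block J_k(λ), e^{tJ_k(λ)} = e^{λt} · (I + tN + t^2 N^2/2! + ... + t^{k-1} N^{k-1}/(k-1)!) where N is the nilpotent superdiagonal part.

Assembling the blocks and conjugating back gives the entries of e^{tA} as shown above.

e^{tA} = [[(-t^2 + 4*t + 2)*e^{t}/2, t*(t - 4)*e^{t}/2, t*e^{t}], [t*(4 - t)*e^{t}/2, (t^2 - 4*t + 2)*e^{t}/2, t*e^{t}], [-t*e^{t}, t*e^{t}, e^{t}]]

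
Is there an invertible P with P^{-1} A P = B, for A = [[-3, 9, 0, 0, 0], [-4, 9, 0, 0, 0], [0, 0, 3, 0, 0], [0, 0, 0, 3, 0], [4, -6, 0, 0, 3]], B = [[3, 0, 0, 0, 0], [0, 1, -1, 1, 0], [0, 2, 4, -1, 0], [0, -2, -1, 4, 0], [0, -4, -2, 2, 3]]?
Two matrices over a field are similar if and only if they have the same invariant factors.

Both A and B have characteristic polynomial (x - 3)^5 and minimal polynomial (x - 3)^2. Computing further, both have invariant factors x - 3, x - 3, x - 3, (x - 3)^2. Hence A and B are similar.

Yes.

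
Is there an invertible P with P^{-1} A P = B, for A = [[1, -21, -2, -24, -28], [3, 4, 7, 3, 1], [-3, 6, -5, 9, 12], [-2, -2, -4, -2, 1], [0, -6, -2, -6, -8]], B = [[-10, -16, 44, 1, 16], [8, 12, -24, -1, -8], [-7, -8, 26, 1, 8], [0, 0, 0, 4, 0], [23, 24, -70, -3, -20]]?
No.

trace(A) = -10 but trace(B) = 12. The trace is a similarity invariant, so A and B are not similar.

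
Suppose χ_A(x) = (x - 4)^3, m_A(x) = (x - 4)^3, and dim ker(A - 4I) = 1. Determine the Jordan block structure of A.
Jordan blocks: (4, 3)

λ = 4: algebraic multiplicity 3 (exponent in χ_A), largest block size 3 (exponent in m_A), 1 block (geometric multiplicity). This forces block sizes [3].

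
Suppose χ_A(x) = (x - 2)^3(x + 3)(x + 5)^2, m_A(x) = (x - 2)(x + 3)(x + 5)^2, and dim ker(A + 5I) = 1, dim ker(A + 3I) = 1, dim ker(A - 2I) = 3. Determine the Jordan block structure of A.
Jordan blocks: (-5, 2), (-3, 1), (2, 1), (2, 1), (2, 1)

λ = -5: algebraic multiplicity 2 (exponent in χ_A), largest block size 2 (exponent in m_A), 1 block (geometric multiplicity). This forces block sizes [2].
λ = -3: algebraic multiplicity 1 (exponent in χ_A), largest block size 1 (exponent in m_A), 1 block (geometric multiplicity). This forces block sizes [1].
λ = 2: algebraic multiplicity 3 (exponent in χ_A), largest block size 1 (exponent in m_A), 3 blocks (geometric multiplicity). These force block sizes [1, 1, 1].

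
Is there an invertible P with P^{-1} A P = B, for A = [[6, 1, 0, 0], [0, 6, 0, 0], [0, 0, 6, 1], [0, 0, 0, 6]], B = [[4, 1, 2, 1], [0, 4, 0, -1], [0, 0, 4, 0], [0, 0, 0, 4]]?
No.

trace(A) = 24 but trace(B) = 16. The trace is a similarity invariant, so A and B are not similar.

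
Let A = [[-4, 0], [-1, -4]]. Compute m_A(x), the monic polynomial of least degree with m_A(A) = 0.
The characteristic polynomial factors as (x + 4)^2. The minimal polynomial is ∏(x - λ)^{k_λ} where k_λ is the size of the largest Jordan block at λ.

For λ = -4: rank(A + 4I) = 1, and the largest Jordan block has size 2 (the smallest k with rank((A + 4I)^k) = rank((A + 4I)^(k+1))).

So m_A(x) = (x + 4)^2.

m_A(x) = (x + 4)^2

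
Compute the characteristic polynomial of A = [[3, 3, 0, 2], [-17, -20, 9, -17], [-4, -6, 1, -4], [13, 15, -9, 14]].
χ_A(x) = (x - 1)^2(x + 2)^2

xI - A = [[x - 3, -3, 0, -2], [17, x + 20, -9, 17], [4, 6, x - 1, 4], [-13, -15, 9, x - 14]].

Expanding det(xI - A) along the first row:
det(xI - A) = + (x - 3)·det([[x + 20, -9, 17], [6, x - 1, 4], [-15, 9, x - 14]]) - (-3)·det([[17, -9, 17], [4, x - 1, 4], [-13, 9, x - 14]]) + (0)·det([[17, x + 20, 17], [4, 6, 4], [-13, -15, x - 14]]) - (-2)·det([[17, x + 20, -9], [4, 6, x - 1], [-13, -15, 9]]).

Evaluating gives χ_A(x) = x^4 + 2x^3 - 3x^2 - 4x + 4 = (x - 1)^2(x + 2)^2.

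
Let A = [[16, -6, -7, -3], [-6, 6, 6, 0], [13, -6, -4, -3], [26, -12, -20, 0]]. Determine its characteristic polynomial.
xI - A = [[x - 16, 6, 7, 3], [6, x - 6, -6, 0], [-13, 6, x + 4, 3], [-26, 12, 20, x]].

Expanding det(xI - A) along the first row:
det(xI - A) = + (x - 16)·det([[x - 6, -6, 0], [6, x + 4, 3], [12, 20, x]]) - (6)·det([[6, -6, 0], [-13, x + 4, 3], [-26, 20, x]]) + (7)·det([[6, x - 6, 0], [-13, 6, 3], [-26, 12, x]]) - (3)·det([[6, x - 6, -6], [-13, 6, x + 4], [-26, 12, 20]]).

Evaluating gives χ_A(x) = x^4 - 18x^3 + 117x^2 - 324x + 324 = (x - 6)^2(x - 3)^2.

χ_A(x) = (x - 6)^2(x - 3)^2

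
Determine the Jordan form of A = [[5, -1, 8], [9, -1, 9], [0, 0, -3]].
J = [[-3, 0, 0], [0, 2, 1], [0, 0, 2]]

The characteristic polynomial is det(xI - A) = (x - 2)^2(x + 3), so the eigenvalues are -3 (algebraic multiplicity 1), 2 (algebraic multiplicity 2).

For λ = -3: algebraic multiplicity 1 gives one 1×1 block.

For λ = 2: rank(A - 2I) = 2, rank((A - 2I)^2) = 1. The eigenspace has dimension 3 - 2 = 1, so there is 1 Jordan block; the rank sequence gives block sizes [2].

Assembling the blocks gives the Jordan form J above.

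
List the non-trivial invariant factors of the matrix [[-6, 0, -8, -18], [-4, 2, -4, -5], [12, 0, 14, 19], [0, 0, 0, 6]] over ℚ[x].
The Jordan structure of A has elementary divisors (x - 2), (x - 2), (x - 6)^2. Arranging the block sizes at each eigenvalue in decreasing order and taking row products gives the invariant factors.

Invariant factors (smallest first, each dividing the next): x - 2, (x - 6)^2(x - 2).

Check: the last factor (x - 6)^2(x - 2) is the minimal polynomial, and the product (x - 6)^2(x - 2)^2 is the characteristic polynomial.

x - 2, (x - 6)^2(x - 2)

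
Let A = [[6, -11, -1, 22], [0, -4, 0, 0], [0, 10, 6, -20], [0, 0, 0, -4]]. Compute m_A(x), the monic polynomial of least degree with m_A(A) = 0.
m_A(x) = (x - 6)^2(x + 4)

The characteristic polynomial factors as (x - 6)^2(x + 4)^2. The minimal polynomial is ∏(x - λ)^{k_λ} where k_λ is the size of the largest Jordan block at λ.

For λ = -4: rank(A + 4I) = 2, and the largest Jordan block has size 1 (the smallest k with rank((A + 4I)^k) = rank((A + 4I)^(k+1))).
For λ = 6: rank(A - 6I) = 3, and the largest Jordan block has size 2 (the smallest k with rank((A - 6I)^k) = rank((A - 6I)^(k+1))).

So m_A(x) = (x - 6)^2(x + 4).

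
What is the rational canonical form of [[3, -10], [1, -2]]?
The invariant factors of A (the non-unit diagonal entries of the Smith normal form of xI - A over ℚ[x]) are x^2 - x + 4, each dividing the next. The characteristic polynomial is their product, x^2 - x + 4.

The rational canonical form is the block-diagonal matrix of companion matrices C(f_i):
R = [[0, -4], [1, 1]].

Note the characteristic polynomial does not split into linear factors over ℚ, so A has no Jordan form over ℚ; the rational canonical form exists over any field.

R = [[0, -4], [1, 1]]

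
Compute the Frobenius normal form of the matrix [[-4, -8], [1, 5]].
R = [[0, 12], [1, 1]]

The invariant factors of A (the non-unit diagonal entries of the Smith normal form of xI - A over ℚ[x]) are (x - 4)(x + 3), each dividing the next. The characteristic polynomial is their product, (x - 4)(x + 3).

The rational canonical form is the block-diagonal matrix of companion matrices C(f_i):
R = [[0, 12], [1, 1]].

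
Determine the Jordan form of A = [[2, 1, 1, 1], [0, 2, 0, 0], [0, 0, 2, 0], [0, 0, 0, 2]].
The characteristic polynomial is det(xI - A) = (x - 2)^4, so the eigenvalues are 2 (algebraic multiplicity 4).

For λ = 2: rank(A - 2I) = 1, rank((A - 2I)^2) = 0. The eigenspace has dimension 4 - 1 = 3, so there are 3 Jordan blocks; the rank sequence gives block sizes [2, 1, 1].

Assembling the blocks gives the Jordan form J above.

J = [[2, 1, 0, 0], [0, 2, 0, 0], [0, 0, 2, 0], [0, 0, 0, 2]]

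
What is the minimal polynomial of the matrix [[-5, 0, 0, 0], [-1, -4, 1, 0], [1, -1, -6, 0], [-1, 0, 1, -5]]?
m_A(x) = (x + 5)^3

The characteristic polynomial factors as (x + 5)^4. The minimal polynomial is ∏(x - λ)^{k_λ} where k_λ is the size of the largest Jordan block at λ.

For λ = -5: rank(A + 5I) = 2, and the largest Jordan block has size 3 (the smallest k with rank((A + 5I)^k) = rank((A + 5I)^(k+1))).

So m_A(x) = (x + 5)^3.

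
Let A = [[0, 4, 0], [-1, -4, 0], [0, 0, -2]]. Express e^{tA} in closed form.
A has Jordan form J = [[-2, 1, 0], [0, -2, 0], [0, 0, -2]] with A = PJP^{-1}, so e^{tA} = P e^{tJ} P^{-1}.

For a Jordan block J_k(λ), e^{tJ_k(λ)} = e^{λt} · (I + tN + t^2 N^2/2! + ... + t^{k-1} N^{k-1}/(k-1)!) where N is the nilpotent superdiagonal part.

Assembling the blocks and conjugating back gives the entries of e^{tA} as shown above.

e^{tA} = [[(2*t + 1)*e^{-2*t}, 4*t*e^{-2*t}, 0], [-t*e^{-2*t}, (1 - 2*t)*e^{-2*t}, 0], [0, 0, e^{-2*t}]]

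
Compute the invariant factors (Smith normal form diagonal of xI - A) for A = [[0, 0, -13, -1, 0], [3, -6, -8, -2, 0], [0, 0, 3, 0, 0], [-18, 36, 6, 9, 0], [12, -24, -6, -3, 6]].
The Jordan structure of A has elementary divisors x^2, (x - 3), (x - 3), (x - 6). Arranging the block sizes at each eigenvalue in decreasing order and taking row products gives the invariant factors.

Invariant factors (smallest first, each dividing the next): x - 3, x^2(x - 6)(x - 3).

Check: the last factor x^2(x - 6)(x - 3) is the minimal polynomial, and the product x^2(x - 6)(x - 3)^2 is the characteristic polynomial.

x - 3, x^2(x - 6)(x - 3)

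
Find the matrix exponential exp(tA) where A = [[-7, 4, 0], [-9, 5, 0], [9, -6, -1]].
A has Jordan form J = [[-1, 1, 0], [0, -1, 0], [0, 0, -1]] with A = PJP^{-1}, so e^{tA} = P e^{tJ} P^{-1}.

For a Jordan block J_k(λ), e^{tJ_k(λ)} = e^{λt} · (I + tN + t^2 N^2/2! + ... + t^{k-1} N^{k-1}/(k-1)!) where N is the nilpotent superdiagonal part.

Assembling the blocks and conjugating back gives the entries of e^{tA} as shown above.

e^{tA} = [[(1 - 6*t)*e^{-t}, 4*t*e^{-t}, 0], [-9*t*e^{-t}, (6*t + 1)*e^{-t}, 0], [9*t*e^{-t}, -6*t*e^{-t}, e^{-t}]]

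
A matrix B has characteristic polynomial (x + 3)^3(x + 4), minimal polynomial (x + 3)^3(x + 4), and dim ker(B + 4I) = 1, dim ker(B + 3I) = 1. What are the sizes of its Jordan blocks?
Jordan blocks: (-4, 1), (-3, 3)

λ = -4: algebraic multiplicity 1 (exponent in χ_B), largest block size 1 (exponent in m_B), 1 block (geometric multiplicity). This forces block sizes [1].
λ = -3: algebraic multiplicity 3 (exponent in χ_B), largest block size 3 (exponent in m_B), 1 block (geometric multiplicity). This forces block sizes [3].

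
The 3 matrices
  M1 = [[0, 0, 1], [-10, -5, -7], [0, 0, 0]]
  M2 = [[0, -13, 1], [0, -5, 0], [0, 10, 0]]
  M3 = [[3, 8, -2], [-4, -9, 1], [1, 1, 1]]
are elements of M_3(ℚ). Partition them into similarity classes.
Characteristic polynomials: χ_{M1} = x^2(x + 5), χ_{M2} = x^2(x + 5), χ_{M3} = x^2(x + 5).

{M1, M2, M3}: invariant factors x^2(x + 5).

Matrices are similar if and only if their invariant-factor lists agree; the partition into similarity classes is {M1, M2, M3}.

1 class: {M1, M2, M3}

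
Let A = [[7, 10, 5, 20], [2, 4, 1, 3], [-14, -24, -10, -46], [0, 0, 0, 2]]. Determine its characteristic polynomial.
xI - A = [[x - 7, -10, -5, -20], [-2, x - 4, -1, -3], [14, 24, x + 10, 46], [0, 0, 0, x - 2]].

Expanding det(xI - A) along the first row:
det(xI - A) = + (x - 7)·det([[x - 4, -1, -3], [24, x + 10, 46], [0, 0, x - 2]]) - (-10)·det([[-2, -1, -3], [14, x + 10, 46], [0, 0, x - 2]]) + (-5)·det([[-2, x - 4, -3], [14, 24, 46], [0, 0, x - 2]]) - (-20)·det([[-2, x - 4, -1], [14, 24, x + 10], [0, 0, 0]]).

Evaluating gives χ_A(x) = x^4 - 3x^3 - 6x^2 + 28x - 24 = (x - 2)^3(x + 3).

χ_A(x) = (x - 2)^3(x + 3)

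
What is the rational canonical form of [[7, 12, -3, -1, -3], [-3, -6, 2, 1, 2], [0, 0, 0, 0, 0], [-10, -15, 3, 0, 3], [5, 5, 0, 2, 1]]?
The invariant factors of A (the non-unit diagonal entries of the Smith normal form of xI - A over ℚ[x]) are x^2 - x - 1, x(x^2 - x - 1), each dividing the next. The characteristic polynomial is their product, x(x^2 - x - 1)^2.

The rational canonical form is the block-diagonal matrix of companion matrices C(f_i):
R = [[0, 1, 0, 0, 0], [1, 1, 0, 0, 0], [0, 0, 0, 0, 0], [0, 0, 1, 0, 1], [0, 0, 0, 1, 1]].

Note the characteristic polynomial does not split into linear factors over ℚ, so A has no Jordan form over ℚ; the rational canonical form exists over any field.

R = [[0, 1, 0, 0, 0], [1, 1, 0, 0, 0], [0, 0, 0, 0, 0], [0, 0, 1, 0, 1], [0, 0, 0, 1, 1]]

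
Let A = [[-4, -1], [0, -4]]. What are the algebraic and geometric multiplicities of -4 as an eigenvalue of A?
The characteristic polynomial is (x + 4)^2, so the factor x + 4 appears with exponent 2: the algebraic multiplicity is 2.

rank(A + 4I) = 1, so the eigenspace has dimension 2 - 1 = 1: the geometric multiplicity is 1.

Since 1 < 2, A is not diagonalizable.

algebraic multiplicity 2, geometric multiplicity 1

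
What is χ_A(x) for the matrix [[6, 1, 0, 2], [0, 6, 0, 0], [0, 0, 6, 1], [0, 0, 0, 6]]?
xI - A = [[x - 6, -1, 0, -2], [0, x - 6, 0, 0], [0, 0, x - 6, -1], [0, 0, 0, x - 6]].

Expanding det(xI - A) along the first row:
det(xI - A) = + (x - 6)·det([[x - 6, 0, 0], [0, x - 6, -1], [0, 0, x - 6]]) - (-1)·det([[0, 0, 0], [0, x - 6, -1], [0, 0, x - 6]]) + (0)·det([[0, x - 6, 0], [0, 0, -1], [0, 0, x - 6]]) - (-2)·det([[0, x - 6, 0], [0, 0, x - 6], [0, 0, 0]]).

Evaluating gives χ_A(x) = x^4 - 24x^3 + 216x^2 - 864x + 1296 = (x - 6)^4.

χ_A(x) = (x - 6)^4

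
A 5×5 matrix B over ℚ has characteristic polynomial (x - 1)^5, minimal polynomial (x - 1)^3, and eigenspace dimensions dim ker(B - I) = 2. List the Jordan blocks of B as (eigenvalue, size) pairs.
Jordan blocks: (1, 3), (1, 2)

λ = 1: algebraic multiplicity 5 (exponent in χ_B), largest block size 3 (exponent in m_B), 2 blocks (geometric multiplicity). These force block sizes [3, 2].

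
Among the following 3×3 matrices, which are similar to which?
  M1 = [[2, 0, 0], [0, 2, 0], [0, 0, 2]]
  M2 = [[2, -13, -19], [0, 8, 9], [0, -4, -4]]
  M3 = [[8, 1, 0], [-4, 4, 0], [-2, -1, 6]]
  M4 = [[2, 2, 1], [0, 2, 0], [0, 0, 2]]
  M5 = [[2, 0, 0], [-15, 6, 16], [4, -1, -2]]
Characteristic polynomials: χ_{M1} = (x - 2)^3, χ_{M2} = (x - 2)^3, χ_{M3} = (x - 6)^3, χ_{M4} = (x - 2)^3, χ_{M5} = (x - 2)^3.

{M1}: invariant factors x - 2, x - 2, x - 2.

{M2, M5}: invariant factors (x - 2)^3.

{M3}: invariant factors x - 6, (x - 6)^2.

{M4}: invariant factors x - 2, (x - 2)^2.

Matrices are similar if and only if their invariant-factor lists agree; the partition into similarity classes is {M1}, {M2, M5}, {M3}, {M4}.

4 classes: {M1}, {M2, M5}, {M3}, {M4}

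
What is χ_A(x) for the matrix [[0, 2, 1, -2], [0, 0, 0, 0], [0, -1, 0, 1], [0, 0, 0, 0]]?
χ_A(x) = x^4

xI - A = [[x, -2, -1, 2], [0, x, 0, 0], [0, 1, x, -1], [0, 0, 0, x]].

Expanding det(xI - A) along the first row:
det(xI - A) = + (x)·det([[x, 0, 0], [1, x, -1], [0, 0, x]]) - (-2)·det([[0, 0, 0], [0, x, -1], [0, 0, x]]) + (-1)·det([[0, x, 0], [0, 1, -1], [0, 0, x]]) - (2)·det([[0, x, 0], [0, 1, x], [0, 0, 0]]).

Evaluating gives χ_A(x) = x^4.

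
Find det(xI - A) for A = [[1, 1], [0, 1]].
xI - A = [[x - 1, -1], [0, x - 1]].

Expanding det(xI - A) along the first row:
det(xI - A) = + (x - 1)·det([[x - 1]]) - (-1)·det([[0]]).

Evaluating gives χ_A(x) = x^2 - 2x + 1 = (x - 1)^2.

χ_A(x) = (x - 1)^2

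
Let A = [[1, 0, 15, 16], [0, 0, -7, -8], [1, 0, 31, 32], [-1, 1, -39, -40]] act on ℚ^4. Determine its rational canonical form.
The invariant factors of A (the non-unit diagonal entries of the Smith normal form of xI - A over ℚ[x]) are (x^2 + 4x - 4)^2, each dividing the next. The characteristic polynomial is their product, (x^2 + 4x - 4)^2.

The rational canonical form is the block-diagonal matrix of companion matrices C(f_i):
R = [[0, 0, 0, -16], [1, 0, 0, 32], [0, 1, 0, -8], [0, 0, 1, -8]].

Note the characteristic polynomial does not split into linear factors over ℚ, so A has no Jordan form over ℚ; the rational canonical form exists over any field.

R = [[0, 0, 0, -16], [1, 0, 0, 32], [0, 1, 0, -8], [0, 0, 1, -8]]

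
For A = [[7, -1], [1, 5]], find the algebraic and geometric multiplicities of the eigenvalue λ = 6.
algebraic multiplicity 2, geometric multiplicity 1

The characteristic polynomial is (x - 6)^2, so the factor x - 6 appears with exponent 2: the algebraic multiplicity is 2.

rank(A - 6I) = 1, so the eigenspace has dimension 2 - 1 = 1: the geometric multiplicity is 1.

Since 1 < 2, A is not diagonalizable.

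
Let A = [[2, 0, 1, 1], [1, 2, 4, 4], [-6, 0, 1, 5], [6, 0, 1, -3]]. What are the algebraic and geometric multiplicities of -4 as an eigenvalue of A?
algebraic multiplicity 1, geometric multiplicity 1

The characteristic polynomial is (x - 2)^3(x + 4), so the factor x + 4 appears with exponent 1: the algebraic multiplicity is 1.

rank(A + 4I) = 3, so the eigenspace has dimension 4 - 3 = 1: the geometric multiplicity is 1.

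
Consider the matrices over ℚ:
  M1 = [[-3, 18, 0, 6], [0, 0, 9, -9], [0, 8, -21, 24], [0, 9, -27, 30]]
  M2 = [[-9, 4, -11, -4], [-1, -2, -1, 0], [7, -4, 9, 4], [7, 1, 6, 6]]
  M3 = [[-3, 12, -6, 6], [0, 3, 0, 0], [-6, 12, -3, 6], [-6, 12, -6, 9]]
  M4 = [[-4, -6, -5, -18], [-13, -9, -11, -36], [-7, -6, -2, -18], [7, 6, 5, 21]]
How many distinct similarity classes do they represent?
3 classes: {M1, M4}, {M2}, {M3}

Characteristic polynomials: χ_{M1} = (x - 3)^3(x + 3), χ_{M2} = (x - 4)^2(x + 2)^2, χ_{M3} = (x - 3)^3(x + 3), χ_{M4} = (x - 3)^3(x + 3).

{M1, M4}: invariant factors x - 3, (x - 3)^2(x + 3).

{M2}: invariant factors (x - 4)^2(x + 2)^2.

{M3}: invariant factors x - 3, x - 3, (x - 3)(x + 3).

Matrices are similar if and only if their invariant-factor lists agree; the partition into similarity classes is {M1, M4}, {M2}, {M3}.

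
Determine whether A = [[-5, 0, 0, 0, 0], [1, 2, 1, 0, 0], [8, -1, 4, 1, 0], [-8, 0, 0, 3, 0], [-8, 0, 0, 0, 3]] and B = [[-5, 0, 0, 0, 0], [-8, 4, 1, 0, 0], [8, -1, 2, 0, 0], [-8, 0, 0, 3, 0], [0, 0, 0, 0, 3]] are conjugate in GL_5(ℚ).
Both have characteristic polynomial (x - 3)^4(x + 5), but the minimal polynomial of A is (x - 3)^3(x + 5) while the minimal polynomial of B is (x - 3)^2(x + 5). The minimal polynomial is a similarity invariant, so A and B are not similar.

No.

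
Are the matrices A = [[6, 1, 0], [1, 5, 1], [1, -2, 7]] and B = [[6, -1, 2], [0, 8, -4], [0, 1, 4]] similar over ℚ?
No.

Both have characteristic polynomial (x - 6)^3, but the minimal polynomial of A is (x - 6)^3 while the minimal polynomial of B is (x - 6)^2. The minimal polynomial is a similarity invariant, so A and B are not similar.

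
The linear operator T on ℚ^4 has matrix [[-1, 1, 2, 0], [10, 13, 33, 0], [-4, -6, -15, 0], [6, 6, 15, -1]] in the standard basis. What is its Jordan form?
J = [[-1, 1, 0, 0], [0, -1, 1, 0], [0, 0, -1, 0], [0, 0, 0, -1]]

The characteristic polynomial is det(xI - A) = (x + 1)^4, so the eigenvalues are -1 (algebraic multiplicity 4).

For λ = -1: rank(A + I) = 2, rank((A + I)^2) = 1, rank((A + I)^3) = 0. The eigenspace has dimension 4 - 2 = 2, so there are 2 Jordan blocks; the rank sequence gives block sizes [3, 1].

Assembling the blocks gives the Jordan form J above.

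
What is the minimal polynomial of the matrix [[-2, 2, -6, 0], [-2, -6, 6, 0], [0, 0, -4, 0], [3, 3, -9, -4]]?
The characteristic polynomial factors as (x + 4)^4. The minimal polynomial is ∏(x - λ)^{k_λ} where k_λ is the size of the largest Jordan block at λ.

For λ = -4: rank(A + 4I) = 1, and the largest Jordan block has size 2 (the smallest k with rank((A + 4I)^k) = rank((A + 4I)^(k+1))).

So m_A(x) = (x + 4)^2.

m_A(x) = (x + 4)^2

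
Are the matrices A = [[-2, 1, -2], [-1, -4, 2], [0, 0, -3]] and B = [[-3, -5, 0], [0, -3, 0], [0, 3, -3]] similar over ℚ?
Two matrices over a field are similar if and only if they have the same invariant factors.

Both A and B have characteristic polynomial (x + 3)^3 and minimal polynomial (x + 3)^2. Computing further, both have invariant factors x + 3, (x + 3)^2. Hence A and B are similar.

Yes.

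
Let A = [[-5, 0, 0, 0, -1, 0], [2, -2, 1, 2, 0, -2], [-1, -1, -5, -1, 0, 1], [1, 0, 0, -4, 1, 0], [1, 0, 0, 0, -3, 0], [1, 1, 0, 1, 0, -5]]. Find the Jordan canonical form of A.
J = [[-4, 1, 0, 0, 0, 0], [0, -4, 1, 0, 0, 0], [0, 0, -4, 0, 0, 0], [0, 0, 0, -4, 1, 0], [0, 0, 0, 0, -4, 0], [0, 0, 0, 0, 0, -4]]

The characteristic polynomial is det(xI - A) = (x + 4)^6, so the eigenvalues are -4 (algebraic multiplicity 6).

For λ = -4: rank(A + 4I) = 3, rank((A + 4I)^2) = 1, rank((A + 4I)^3) = 0. The eigenspace has dimension 6 - 3 = 3, so there are 3 Jordan blocks; the rank sequence gives block sizes [3, 2, 1].

Assembling the blocks gives the Jordan form J above.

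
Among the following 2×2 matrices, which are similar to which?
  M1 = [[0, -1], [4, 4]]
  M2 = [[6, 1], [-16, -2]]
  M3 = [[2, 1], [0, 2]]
1 class: {M1, M2, M3}

Characteristic polynomials: χ_{M1} = (x - 2)^2, χ_{M2} = (x - 2)^2, χ_{M3} = (x - 2)^2.

{M1, M2, M3}: invariant factors (x - 2)^2.

Matrices are similar if and only if their invariant-factor lists agree; the partition into similarity classes is {M1, M2, M3}.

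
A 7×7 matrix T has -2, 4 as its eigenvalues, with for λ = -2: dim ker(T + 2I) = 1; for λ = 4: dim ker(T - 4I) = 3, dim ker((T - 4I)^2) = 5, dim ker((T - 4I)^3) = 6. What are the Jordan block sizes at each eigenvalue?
Jordan blocks: (-2, 1), (4, 3), (4, 2), (4, 1)

λ = -2: successive nullity increments [1] count blocks of size ≥ k; block sizes are [1].
λ = 4: successive nullity increments [3, 2, 1] count blocks of size ≥ k; block sizes are [3, 2, 1].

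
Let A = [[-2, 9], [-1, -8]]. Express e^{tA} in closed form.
e^{tA} = [[(3*t + 1)*e^{-5*t}, 9*t*e^{-5*t}], [-t*e^{-5*t}, (1 - 3*t)*e^{-5*t}]]

A has Jordan form J = [[-5, 1], [0, -5]] with A = PJP^{-1}, so e^{tA} = P e^{tJ} P^{-1}.

For a Jordan block J_k(λ), e^{tJ_k(λ)} = e^{λt} · (I + tN + t^2 N^2/2! + ... + t^{k-1} N^{k-1}/(k-1)!) where N is the nilpotent superdiagonal part.

Assembling the blocks and conjugating back gives the entries of e^{tA} as shown above.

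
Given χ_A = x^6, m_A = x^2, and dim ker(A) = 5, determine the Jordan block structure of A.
λ = 0: algebraic multiplicity 6 (exponent in χ_A), largest block size 2 (exponent in m_A), 5 blocks (geometric multiplicity). These force block sizes [2, 1, 1, 1, 1].

Jordan blocks: (0, 2), (0, 1), (0, 1), (0, 1), (0, 1)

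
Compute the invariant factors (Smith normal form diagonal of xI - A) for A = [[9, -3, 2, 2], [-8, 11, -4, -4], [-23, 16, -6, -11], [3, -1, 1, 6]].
(x - 5)^2, (x - 5)^2

The Jordan structure of A has elementary divisors (x - 5)^2, (x - 5)^2. Arranging the block sizes at each eigenvalue in decreasing order and taking row products gives the invariant factors.

Invariant factors (smallest first, each dividing the next): (x - 5)^2, (x - 5)^2.

Check: the last factor (x - 5)^2 is the minimal polynomial, and the product (x - 5)^4 is the characteristic polynomial.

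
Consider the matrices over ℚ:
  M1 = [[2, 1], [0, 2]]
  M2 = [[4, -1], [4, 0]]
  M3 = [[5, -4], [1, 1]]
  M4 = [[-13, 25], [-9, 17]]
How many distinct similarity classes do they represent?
Characteristic polynomials: χ_{M1} = (x - 2)^2, χ_{M2} = (x - 2)^2, χ_{M3} = (x - 3)^2, χ_{M4} = (x - 2)^2.

{M1, M2, M4}: invariant factors (x - 2)^2.

{M3}: invariant factors (x - 3)^2.

Matrices are similar if and only if their invariant-factor lists agree; the partition into similarity classes is {M1, M2, M4}, {M3}.

2 classes: {M1, M2, M4}, {M3}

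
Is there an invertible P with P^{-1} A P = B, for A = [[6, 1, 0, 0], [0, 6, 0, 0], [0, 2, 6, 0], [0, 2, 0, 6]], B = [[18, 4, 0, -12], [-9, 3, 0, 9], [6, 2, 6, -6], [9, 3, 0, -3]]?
Two matrices over a field are similar if and only if they have the same invariant factors.

Both A and B have characteristic polynomial (x - 6)^4 and minimal polynomial (x - 6)^2. Computing further, both have invariant factors x - 6, x - 6, (x - 6)^2. Hence A and B are similar.

Yes.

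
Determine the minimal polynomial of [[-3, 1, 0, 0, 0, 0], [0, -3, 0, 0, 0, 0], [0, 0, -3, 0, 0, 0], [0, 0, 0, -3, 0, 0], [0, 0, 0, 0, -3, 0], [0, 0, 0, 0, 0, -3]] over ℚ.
The characteristic polynomial factors as (x + 3)^6. The minimal polynomial is ∏(x - λ)^{k_λ} where k_λ is the size of the largest Jordan block at λ.

For λ = -3: rank(A + 3I) = 1, and the largest Jordan block has size 2 (the smallest k with rank((A + 3I)^k) = rank((A + 3I)^(k+1))).

So m_A(x) = (x + 3)^2.

m_A(x) = (x + 3)^2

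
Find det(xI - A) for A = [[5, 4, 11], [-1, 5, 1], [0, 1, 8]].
xI - A = [[x - 5, -4, -11], [1, x - 5, -1], [0, -1, x - 8]].

Expanding det(xI - A) along the first row:
det(xI - A) = + (x - 5)·det([[x - 5, -1], [-1, x - 8]]) - (-4)·det([[1, -1], [0, x - 8]]) + (-11)·det([[1, x - 5], [0, -1]]).

Evaluating gives χ_A(x) = x^3 - 18x^2 + 108x - 216 = (x - 6)^3.

χ_A(x) = (x - 6)^3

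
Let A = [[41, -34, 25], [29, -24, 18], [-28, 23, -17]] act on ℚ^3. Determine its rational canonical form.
R = [[0, 0, 3], [1, 0, 1], [0, 1, 0]]

The invariant factors of A (the non-unit diagonal entries of the Smith normal form of xI - A over ℚ[x]) are x^3 - x - 3, each dividing the next. The characteristic polynomial is their product, x^3 - x - 3.

The rational canonical form is the block-diagonal matrix of companion matrices C(f_i):
R = [[0, 0, 3], [1, 0, 1], [0, 1, 0]].

Note the characteristic polynomial does not split into linear factors over ℚ, so A has no Jordan form over ℚ; the rational canonical form exists over any field.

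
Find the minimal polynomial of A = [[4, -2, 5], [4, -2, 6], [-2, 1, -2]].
The characteristic polynomial factors as x^3. The minimal polynomial is ∏(x - λ)^{k_λ} where k_λ is the size of the largest Jordan block at λ.

For λ = 0: rank(A) = 2, and the largest Jordan block has size 3 (the smallest k with rank(A^k) = rank(A^(k+1))).

So m_A(x) = x^3.

m_A(x) = x^3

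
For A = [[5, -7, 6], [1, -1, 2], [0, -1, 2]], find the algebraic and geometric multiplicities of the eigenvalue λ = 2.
The characteristic polynomial is (x - 2)^3, so the factor x - 2 appears with exponent 3: the algebraic multiplicity is 3.

rank(A - 2I) = 2, so the eigenspace has dimension 3 - 2 = 1: the geometric multiplicity is 1.

Since 1 < 3, A is not diagonalizable.

algebraic multiplicity 3, geometric multiplicity 1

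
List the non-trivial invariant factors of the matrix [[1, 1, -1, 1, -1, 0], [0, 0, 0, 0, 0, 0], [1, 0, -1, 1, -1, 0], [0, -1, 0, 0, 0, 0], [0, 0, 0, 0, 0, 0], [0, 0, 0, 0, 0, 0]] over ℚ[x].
x, x, x^2, x^2

The Jordan structure of A has elementary divisors x^2, x^2, x, x. Arranging the block sizes at each eigenvalue in decreasing order and taking row products gives the invariant factors.

Invariant factors (smallest first, each dividing the next): x, x, x^2, x^2.

Check: the last factor x^2 is the minimal polynomial, and the product x^6 is the characteristic polynomial.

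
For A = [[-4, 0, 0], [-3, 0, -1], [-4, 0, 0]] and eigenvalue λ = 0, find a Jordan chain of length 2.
We seek v_1 ∈ ker(A^2) \ ker(A), then set v_{i+1} = A v_i.

One such chain is v_1 = [[0, 0, -1]]^T, v_2 = [[0, 1, 0]]^T. Check: A v_2 = [[0, 0, 0]]^T = 0.

v_1 = [[0, 0, -1]]^T, v_2 = [[0, 1, 0]]^T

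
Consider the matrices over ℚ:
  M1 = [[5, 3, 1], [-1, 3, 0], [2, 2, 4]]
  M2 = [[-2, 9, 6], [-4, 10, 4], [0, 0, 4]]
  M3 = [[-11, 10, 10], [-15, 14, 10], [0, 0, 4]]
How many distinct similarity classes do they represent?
3 classes: {M1}, {M2}, {M3}

Characteristic polynomials: χ_{M1} = (x - 4)^3, χ_{M2} = (x - 4)^3, χ_{M3} = (x - 4)^2(x + 1).

{M1}: invariant factors (x - 4)^3.

{M2}: invariant factors x - 4, (x - 4)^2.

{M3}: invariant factors x - 4, (x - 4)(x + 1).

Matrices are similar if and only if their invariant-factor lists agree; the partition into similarity classes is {M1}, {M2}, {M3}.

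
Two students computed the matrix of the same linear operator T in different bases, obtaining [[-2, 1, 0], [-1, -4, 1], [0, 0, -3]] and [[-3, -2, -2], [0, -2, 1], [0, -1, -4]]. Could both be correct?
No.

Both have characteristic polynomial (x + 3)^3, but the minimal polynomial of A is (x + 3)^3 while the minimal polynomial of B is (x + 3)^2. The minimal polynomial is a similarity invariant, so A and B are not similar.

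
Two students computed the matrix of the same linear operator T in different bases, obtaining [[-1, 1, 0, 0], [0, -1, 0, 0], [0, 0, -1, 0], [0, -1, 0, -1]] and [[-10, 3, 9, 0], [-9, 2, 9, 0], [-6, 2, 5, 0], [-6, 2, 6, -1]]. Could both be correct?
Two matrices over a field are similar if and only if they have the same invariant factors.

Both A and B have characteristic polynomial (x + 1)^4 and minimal polynomial (x + 1)^2. Computing further, both have invariant factors x + 1, x + 1, (x + 1)^2. Hence A and B are similar.

Yes.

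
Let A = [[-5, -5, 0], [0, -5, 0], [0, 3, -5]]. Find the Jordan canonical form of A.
The characteristic polynomial is det(xI - A) = (x + 5)^3, so the eigenvalues are -5 (algebraic multiplicity 3).

For λ = -5: rank(A + 5I) = 1, rank((A + 5I)^2) = 0. The eigenspace has dimension 3 - 1 = 2, so there are 2 Jordan blocks; the rank sequence gives block sizes [2, 1].

Assembling the blocks gives the Jordan form J above.

J = [[-5, 1, 0], [0, -5, 0], [0, 0, -5]]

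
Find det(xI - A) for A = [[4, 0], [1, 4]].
χ_A(x) = (x - 4)^2

xI - A = [[x - 4, 0], [-1, x - 4]].

Expanding det(xI - A) along the first row:
det(xI - A) = + (x - 4)·det([[x - 4]]) - (0)·det([[-1]]).

Evaluating gives χ_A(x) = x^2 - 8x + 16 = (x - 4)^2.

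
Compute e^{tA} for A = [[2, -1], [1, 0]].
e^{tA} = [[(t + 1)*e^{t}, -t*e^{t}], [t*e^{t}, (1 - t)*e^{t}]]

A has Jordan form J = [[1, 1], [0, 1]] with A = PJP^{-1}, so e^{tA} = P e^{tJ} P^{-1}.

For a Jordan block J_k(λ), e^{tJ_k(λ)} = e^{λt} · (I + tN + t^2 N^2/2! + ... + t^{k-1} N^{k-1}/(k-1)!) where N is the nilpotent superdiagonal part.

Assembling the blocks and conjugating back gives the entries of e^{tA} as shown above.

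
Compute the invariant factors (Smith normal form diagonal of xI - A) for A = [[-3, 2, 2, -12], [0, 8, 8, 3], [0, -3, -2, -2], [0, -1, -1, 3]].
The Jordan structure of A has elementary divisors (x + 3), (x - 3)^3. Arranging the block sizes at each eigenvalue in decreasing order and taking row products gives the invariant factors.

Invariant factors (smallest first, each dividing the next): (x - 3)^3(x + 3).

Check: the last factor (x - 3)^3(x + 3) is the minimal polynomial, and the product (x - 3)^3(x + 3) is the characteristic polynomial.

(x - 3)^3(x + 3)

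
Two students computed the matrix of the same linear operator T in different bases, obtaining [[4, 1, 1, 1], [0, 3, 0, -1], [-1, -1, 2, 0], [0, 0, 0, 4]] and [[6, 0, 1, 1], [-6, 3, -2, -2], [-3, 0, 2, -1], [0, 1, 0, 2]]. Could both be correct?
Yes.

Two matrices over a field are similar if and only if they have the same invariant factors.

Both A and B have characteristic polynomial (x - 4)(x - 3)^3 and minimal polynomial (x - 4)(x - 3)^2. Computing further, both have invariant factors x - 3, (x - 4)(x - 3)^2. Hence A and B are similar.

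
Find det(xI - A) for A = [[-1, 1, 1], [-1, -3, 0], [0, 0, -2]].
xI - A = [[x + 1, -1, -1], [1, x + 3, 0], [0, 0, x + 2]].

Expanding det(xI - A) along the first row:
det(xI - A) = + (x + 1)·det([[x + 3, 0], [0, x + 2]]) - (-1)·det([[1, 0], [0, x + 2]]) + (-1)·det([[1, x + 3], [0, 0]]).

Evaluating gives χ_A(x) = x^3 + 6x^2 + 12x + 8 = (x + 2)^3.

χ_A(x) = (x + 2)^3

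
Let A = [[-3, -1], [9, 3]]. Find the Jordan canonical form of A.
The characteristic polynomial is det(xI - A) = x^2, so the eigenvalues are 0 (algebraic multiplicity 2).

For λ = 0: rank(A) = 1, rank(A^2) = 0. The eigenspace has dimension 2 - 1 = 1, so there is 1 Jordan block; the rank sequence gives block sizes [2].

Assembling the blocks gives the Jordan form J above.

J = [[0, 1], [0, 0]]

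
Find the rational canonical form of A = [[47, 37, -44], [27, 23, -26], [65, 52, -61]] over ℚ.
The invariant factors of A (the non-unit diagonal entries of the Smith normal form of xI - A over ℚ[x]) are (x - 4)^2(x - 1), each dividing the next. The characteristic polynomial is their product, (x - 4)^2(x - 1).

The rational canonical form is the block-diagonal matrix of companion matrices C(f_i):
R = [[0, 0, 16], [1, 0, -24], [0, 1, 9]].

R = [[0, 0, 16], [1, 0, -24], [0, 1, 9]]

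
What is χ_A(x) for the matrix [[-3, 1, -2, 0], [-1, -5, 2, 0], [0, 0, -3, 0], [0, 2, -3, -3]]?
xI - A = [[x + 3, -1, 2, 0], [1, x + 5, -2, 0], [0, 0, x + 3, 0], [0, -2, 3, x + 3]].

Expanding det(xI - A) along the first row:
det(xI - A) = + (x + 3)·det([[x + 5, -2, 0], [0, x + 3, 0], [-2, 3, x + 3]]) - (-1)·det([[1, -2, 0], [0, x + 3, 0], [0, 3, x + 3]]) + (2)·det([[1, x + 5, 0], [0, 0, 0], [0, -2, x + 3]]) - (0)·det([[1, x + 5, -2], [0, 0, x + 3], [0, -2, 3]]).

Evaluating gives χ_A(x) = x^4 + 14x^3 + 73x^2 + 168x + 144 = (x + 3)^2(x + 4)^2.

χ_A(x) = (x + 3)^2(x + 4)^2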